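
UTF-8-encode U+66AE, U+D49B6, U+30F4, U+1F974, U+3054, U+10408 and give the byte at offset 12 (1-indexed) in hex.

1-indexed offset 12 is 0-indexed offset 11.
U+66AE → 3-byte form E6 9A AE at offsets 0–2.
U+D49B6 → 4-byte form F3 94 A6 B6 at offsets 3–6.
U+30F4 → 3-byte form E3 83 B4 at offsets 7–9.
U+1F974 → 4-byte form F0 9F A5 B4 at offsets 10–13.
Offset 11 falls in char 4's range; it's byte 2 of F0 9F A5 B4 = 0x9F.

0x9F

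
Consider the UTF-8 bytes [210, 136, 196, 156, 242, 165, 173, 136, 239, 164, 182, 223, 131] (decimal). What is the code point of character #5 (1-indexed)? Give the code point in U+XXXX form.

U+07C3

Offset 0: leading byte 0xD2 = 11010010 → 2-byte char #1 = D2 88.
Offset 2: leading byte 0xC4 = 11000100 → 2-byte char #2 = C4 9C.
Offset 4: leading byte 0xF2 = 11110010 → 4-byte char #3 = F2 A5 AD 88.
Offset 8: leading byte 0xEF = 11101111 → 3-byte char #4 = EF A4 B6.
Offset 11: leading byte 0xDF = 11011111 → 2-byte char #5 = DF 83.
Leading byte 0xDF = 11011111 matches 110xxxxx → 2-byte sequence.
Byte 1: 0xDF = 11011111, payload 11111 (5 bits).
Byte 2: 0x83 = 10000011 (10xxxxxx ✓), payload 000011.
Concatenate: 11111000011 = 0x7C3 (11 bits → U+07C3).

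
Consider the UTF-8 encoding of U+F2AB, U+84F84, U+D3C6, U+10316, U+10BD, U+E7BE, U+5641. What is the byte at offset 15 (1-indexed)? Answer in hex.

0xE1

1-indexed offset 15 is 0-indexed offset 14.
U+F2AB → 3-byte form EF 8A AB at offsets 0–2.
U+84F84 → 4-byte form F2 84 BE 84 at offsets 3–6.
U+D3C6 → 3-byte form ED 8F 86 at offsets 7–9.
U+10316 → 4-byte form F0 90 8C 96 at offsets 10–13.
U+10BD → 3-byte form E1 82 BD at offsets 14–16.
Offset 14 falls in char 5's range; it's byte 1 of E1 82 BD = 0xE1.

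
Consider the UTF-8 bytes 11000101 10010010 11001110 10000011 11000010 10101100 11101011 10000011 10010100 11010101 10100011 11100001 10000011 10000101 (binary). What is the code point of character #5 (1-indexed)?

U+0563

Offset 0: leading byte 0xC5 = 11000101 → 2-byte char #1 = C5 92.
Offset 2: leading byte 0xCE = 11001110 → 2-byte char #2 = CE 83.
Offset 4: leading byte 0xC2 = 11000010 → 2-byte char #3 = C2 AC.
Offset 6: leading byte 0xEB = 11101011 → 3-byte char #4 = EB 83 94.
Offset 9: leading byte 0xD5 = 11010101 → 2-byte char #5 = D5 A3.
Leading byte 0xD5 = 11010101 matches 110xxxxx → 2-byte sequence.
Byte 1: 0xD5 = 11010101, payload 10101 (5 bits).
Byte 2: 0xA3 = 10100011 (10xxxxxx ✓), payload 100011.
Concatenate: 10101100011 = 0x563 (11 bits → U+0563).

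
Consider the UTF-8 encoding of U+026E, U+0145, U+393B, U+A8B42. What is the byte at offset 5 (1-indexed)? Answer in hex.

0xE3

1-indexed offset 5 is 0-indexed offset 4.
U+026E → 2-byte form C9 AE at offsets 0–1.
U+0145 → 2-byte form C5 85 at offsets 2–3.
U+393B → 3-byte form E3 A4 BB at offsets 4–6.
Offset 4 falls in char 3's range; it's byte 1 of E3 A4 BB = 0xE3.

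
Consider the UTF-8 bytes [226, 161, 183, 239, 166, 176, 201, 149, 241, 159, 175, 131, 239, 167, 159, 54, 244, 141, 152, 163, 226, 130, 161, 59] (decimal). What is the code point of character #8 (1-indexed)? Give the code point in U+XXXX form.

U+20A1

Offset 0: leading byte 0xE2 = 11100010 → 3-byte char #1 = E2 A1 B7.
Offset 3: leading byte 0xEF = 11101111 → 3-byte char #2 = EF A6 B0.
Offset 6: leading byte 0xC9 = 11001001 → 2-byte char #3 = C9 95.
Offset 8: leading byte 0xF1 = 11110001 → 4-byte char #4 = F1 9F AF 83.
Offset 12: leading byte 0xEF = 11101111 → 3-byte char #5 = EF A7 9F.
Offset 15: leading byte 0x36 = 00110110 → 1-byte char #6 = 36.
Offset 16: leading byte 0xF4 = 11110100 → 4-byte char #7 = F4 8D 98 A3.
Offset 20: leading byte 0xE2 = 11100010 → 3-byte char #8 = E2 82 A1.
Leading byte 0xE2 = 11100010 matches 1110xxxx → 3-byte sequence.
Byte 1: 0xE2 = 11100010, payload 0010 (4 bits).
Byte 2: 0x82 = 10000010 (10xxxxxx ✓), payload 000010.
Byte 3: 0xA1 = 10100001 (10xxxxxx ✓), payload 100001.
Concatenate: 0010000010100001 = 0x20A1 (16 bits → U+20A1).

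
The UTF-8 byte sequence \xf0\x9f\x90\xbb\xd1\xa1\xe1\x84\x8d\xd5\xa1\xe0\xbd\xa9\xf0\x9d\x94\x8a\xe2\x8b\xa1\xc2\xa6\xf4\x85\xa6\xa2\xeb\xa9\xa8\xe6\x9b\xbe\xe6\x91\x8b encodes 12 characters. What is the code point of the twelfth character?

Offset 0: leading byte 0xF0 = 11110000 → 4-byte char #1 = F0 9F 90 BB.
Offset 4: leading byte 0xD1 = 11010001 → 2-byte char #2 = D1 A1.
Offset 6: leading byte 0xE1 = 11100001 → 3-byte char #3 = E1 84 8D.
Offset 9: leading byte 0xD5 = 11010101 → 2-byte char #4 = D5 A1.
Offset 11: leading byte 0xE0 = 11100000 → 3-byte char #5 = E0 BD A9.
Offset 14: leading byte 0xF0 = 11110000 → 4-byte char #6 = F0 9D 94 8A.
Offset 18: leading byte 0xE2 = 11100010 → 3-byte char #7 = E2 8B A1.
Offset 21: leading byte 0xC2 = 11000010 → 2-byte char #8 = C2 A6.
Offset 23: leading byte 0xF4 = 11110100 → 4-byte char #9 = F4 85 A6 A2.
Offset 27: leading byte 0xEB = 11101011 → 3-byte char #10 = EB A9 A8.
Offset 30: leading byte 0xE6 = 11100110 → 3-byte char #11 = E6 9B BE.
Offset 33: leading byte 0xE6 = 11100110 → 3-byte char #12 = E6 91 8B.
Leading byte 0xE6 = 11100110 matches 1110xxxx → 3-byte sequence.
Byte 1: 0xE6 = 11100110, payload 0110 (4 bits).
Byte 2: 0x91 = 10010001 (10xxxxxx ✓), payload 010001.
Byte 3: 0x8B = 10001011 (10xxxxxx ✓), payload 001011.
Concatenate: 0110010001001011 = 0x644B (16 bits → U+644B).

U+644B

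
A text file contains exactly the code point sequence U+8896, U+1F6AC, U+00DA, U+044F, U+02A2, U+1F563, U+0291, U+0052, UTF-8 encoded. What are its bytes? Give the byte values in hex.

U+8896: 3-byte form → E8 A2 96.
U+1F6AC: 4-byte form → F0 9F 9A AC.
U+00DA: 2-byte form → C3 9A.
U+044F: 2-byte form → D1 8F.
U+02A2: 2-byte form → CA A2.
U+1F563: 4-byte form → F0 9F 95 A3.
U+0291: 2-byte form → CA 91.
U+0052: 1-byte form → 52.
Concatenated (20 bytes): E8 A2 96 F0 9F 9A AC C3 9A D1 8F CA A2 F0 9F 95 A3 CA 91 52.

E8 A2 96 F0 9F 9A AC C3 9A D1 8F CA A2 F0 9F 95 A3 CA 91 52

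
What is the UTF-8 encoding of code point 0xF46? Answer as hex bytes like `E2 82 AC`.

E0 BD 86

U+0F46 = 0xF46 = 3910 decimal. In range U+0800–U+FFFF → 3-byte form: 1110xxxx 10xxxxxx 10xxxxxx.
Binary (16 bits): 0000111101000110.
Split 4+6+6: 0000 | 111101 | 000110.
Byte 1: 11100000 = 0xE0.
Byte 2: 10111101 = 0xBD.
Byte 3: 10000110 = 0x86.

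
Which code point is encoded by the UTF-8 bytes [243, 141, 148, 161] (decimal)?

U+CD521

Leading byte 0xF3 = 11110011 matches 11110xxx → 4-byte sequence.
Byte 1: 0xF3 = 11110011, payload 011 (3 bits).
Byte 2: 0x8D = 10001101 (10xxxxxx ✓), payload 001101.
Byte 3: 0x94 = 10010100 (10xxxxxx ✓), payload 010100.
Byte 4: 0xA1 = 10100001 (10xxxxxx ✓), payload 100001.
Concatenate: 011001101010100100001 = 0xCD521 (21 bits → U+CD521).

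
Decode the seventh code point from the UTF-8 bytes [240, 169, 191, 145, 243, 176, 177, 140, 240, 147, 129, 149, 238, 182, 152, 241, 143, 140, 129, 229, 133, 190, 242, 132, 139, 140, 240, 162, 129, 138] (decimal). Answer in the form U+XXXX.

U+842CC

Offset 0: leading byte 0xF0 = 11110000 → 4-byte char #1 = F0 A9 BF 91.
Offset 4: leading byte 0xF3 = 11110011 → 4-byte char #2 = F3 B0 B1 8C.
Offset 8: leading byte 0xF0 = 11110000 → 4-byte char #3 = F0 93 81 95.
Offset 12: leading byte 0xEE = 11101110 → 3-byte char #4 = EE B6 98.
Offset 15: leading byte 0xF1 = 11110001 → 4-byte char #5 = F1 8F 8C 81.
Offset 19: leading byte 0xE5 = 11100101 → 3-byte char #6 = E5 85 BE.
Offset 22: leading byte 0xF2 = 11110010 → 4-byte char #7 = F2 84 8B 8C.
Leading byte 0xF2 = 11110010 matches 11110xxx → 4-byte sequence.
Byte 1: 0xF2 = 11110010, payload 010 (3 bits).
Byte 2: 0x84 = 10000100 (10xxxxxx ✓), payload 000100.
Byte 3: 0x8B = 10001011 (10xxxxxx ✓), payload 001011.
Byte 4: 0x8C = 10001100 (10xxxxxx ✓), payload 001100.
Concatenate: 010000100001011001100 = 0x842CC (21 bits → U+842CC).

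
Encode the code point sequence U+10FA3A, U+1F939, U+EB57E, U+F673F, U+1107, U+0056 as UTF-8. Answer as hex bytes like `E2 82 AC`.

U+10FA3A: 4-byte form → F4 8F A8 BA.
U+1F939: 4-byte form → F0 9F A4 B9.
U+EB57E: 4-byte form → F3 AB 95 BE.
U+F673F: 4-byte form → F3 B6 9C BF.
U+1107: 3-byte form → E1 84 87.
U+0056: 1-byte form → 56.
Concatenated (20 bytes): F4 8F A8 BA F0 9F A4 B9 F3 AB 95 BE F3 B6 9C BF E1 84 87 56.

F4 8F A8 BA F0 9F A4 B9 F3 AB 95 BE F3 B6 9C BF E1 84 87 56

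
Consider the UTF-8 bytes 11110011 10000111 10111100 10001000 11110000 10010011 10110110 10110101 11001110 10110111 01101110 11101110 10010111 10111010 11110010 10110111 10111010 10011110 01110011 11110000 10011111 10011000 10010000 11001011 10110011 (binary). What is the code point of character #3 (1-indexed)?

Offset 0: leading byte 0xF3 = 11110011 → 4-byte char #1 = F3 87 BC 88.
Offset 4: leading byte 0xF0 = 11110000 → 4-byte char #2 = F0 93 B6 B5.
Offset 8: leading byte 0xCE = 11001110 → 2-byte char #3 = CE B7.
Leading byte 0xCE = 11001110 matches 110xxxxx → 2-byte sequence.
Byte 1: 0xCE = 11001110, payload 01110 (5 bits).
Byte 2: 0xB7 = 10110111 (10xxxxxx ✓), payload 110111.
Concatenate: 01110110111 = 0x3B7 (11 bits → U+03B7).

U+03B7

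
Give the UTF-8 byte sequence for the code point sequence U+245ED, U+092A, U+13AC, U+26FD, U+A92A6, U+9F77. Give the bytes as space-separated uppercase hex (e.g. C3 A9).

F0 A4 97 AD E0 A4 AA E1 8E AC E2 9B BD F2 A9 8A A6 E9 BD B7

U+245ED: 4-byte form → F0 A4 97 AD.
U+092A: 3-byte form → E0 A4 AA.
U+13AC: 3-byte form → E1 8E AC.
U+26FD: 3-byte form → E2 9B BD.
U+A92A6: 4-byte form → F2 A9 8A A6.
U+9F77: 3-byte form → E9 BD B7.
Concatenated (20 bytes): F0 A4 97 AD E0 A4 AA E1 8E AC E2 9B BD F2 A9 8A A6 E9 BD B7.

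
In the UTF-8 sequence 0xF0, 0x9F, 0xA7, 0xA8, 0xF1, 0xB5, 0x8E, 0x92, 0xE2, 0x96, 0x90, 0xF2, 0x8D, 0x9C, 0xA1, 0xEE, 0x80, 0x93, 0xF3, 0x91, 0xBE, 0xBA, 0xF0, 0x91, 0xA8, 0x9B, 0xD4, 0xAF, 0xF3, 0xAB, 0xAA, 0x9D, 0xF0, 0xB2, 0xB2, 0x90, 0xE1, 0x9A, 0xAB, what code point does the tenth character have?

Offset 0: leading byte 0xF0 = 11110000 → 4-byte char #1 = F0 9F A7 A8.
Offset 4: leading byte 0xF1 = 11110001 → 4-byte char #2 = F1 B5 8E 92.
Offset 8: leading byte 0xE2 = 11100010 → 3-byte char #3 = E2 96 90.
Offset 11: leading byte 0xF2 = 11110010 → 4-byte char #4 = F2 8D 9C A1.
Offset 15: leading byte 0xEE = 11101110 → 3-byte char #5 = EE 80 93.
Offset 18: leading byte 0xF3 = 11110011 → 4-byte char #6 = F3 91 BE BA.
Offset 22: leading byte 0xF0 = 11110000 → 4-byte char #7 = F0 91 A8 9B.
Offset 26: leading byte 0xD4 = 11010100 → 2-byte char #8 = D4 AF.
Offset 28: leading byte 0xF3 = 11110011 → 4-byte char #9 = F3 AB AA 9D.
Offset 32: leading byte 0xF0 = 11110000 → 4-byte char #10 = F0 B2 B2 90.
Leading byte 0xF0 = 11110000 matches 11110xxx → 4-byte sequence.
Byte 1: 0xF0 = 11110000, payload 000 (3 bits).
Byte 2: 0xB2 = 10110010 (10xxxxxx ✓), payload 110010.
Byte 3: 0xB2 = 10110010 (10xxxxxx ✓), payload 110010.
Byte 4: 0x90 = 10010000 (10xxxxxx ✓), payload 010000.
Concatenate: 000110010110010010000 = 0x32C90 (21 bits → U+32C90).

U+32C90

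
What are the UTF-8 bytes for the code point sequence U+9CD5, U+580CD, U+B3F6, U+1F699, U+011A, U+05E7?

U+9CD5: 3-byte form → E9 B3 95.
U+580CD: 4-byte form → F1 98 83 8D.
U+B3F6: 3-byte form → EB 8F B6.
U+1F699: 4-byte form → F0 9F 9A 99.
U+011A: 2-byte form → C4 9A.
U+05E7: 2-byte form → D7 A7.
Concatenated (18 bytes): E9 B3 95 F1 98 83 8D EB 8F B6 F0 9F 9A 99 C4 9A D7 A7.

E9 B3 95 F1 98 83 8D EB 8F B6 F0 9F 9A 99 C4 9A D7 A7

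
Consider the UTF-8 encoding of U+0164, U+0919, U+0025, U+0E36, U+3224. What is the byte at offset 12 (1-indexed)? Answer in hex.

0xA4

1-indexed offset 12 is 0-indexed offset 11.
U+0164 → 2-byte form C5 A4 at offsets 0–1.
U+0919 → 3-byte form E0 A4 99 at offsets 2–4.
U+0025 → 1-byte form 25 at offsets 5–5.
U+0E36 → 3-byte form E0 B8 B6 at offsets 6–8.
U+3224 → 3-byte form E3 88 A4 at offsets 9–11.
Offset 11 falls in char 5's range; it's byte 3 of E3 88 A4 = 0xA4.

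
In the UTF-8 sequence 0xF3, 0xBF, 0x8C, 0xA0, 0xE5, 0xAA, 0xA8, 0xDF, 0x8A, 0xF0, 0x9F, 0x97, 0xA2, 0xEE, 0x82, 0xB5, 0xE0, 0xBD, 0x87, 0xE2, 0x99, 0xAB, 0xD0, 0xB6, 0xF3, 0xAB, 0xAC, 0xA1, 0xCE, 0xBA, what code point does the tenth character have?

U+03BA

Offset 0: leading byte 0xF3 = 11110011 → 4-byte char #1 = F3 BF 8C A0.
Offset 4: leading byte 0xE5 = 11100101 → 3-byte char #2 = E5 AA A8.
Offset 7: leading byte 0xDF = 11011111 → 2-byte char #3 = DF 8A.
Offset 9: leading byte 0xF0 = 11110000 → 4-byte char #4 = F0 9F 97 A2.
Offset 13: leading byte 0xEE = 11101110 → 3-byte char #5 = EE 82 B5.
Offset 16: leading byte 0xE0 = 11100000 → 3-byte char #6 = E0 BD 87.
Offset 19: leading byte 0xE2 = 11100010 → 3-byte char #7 = E2 99 AB.
Offset 22: leading byte 0xD0 = 11010000 → 2-byte char #8 = D0 B6.
Offset 24: leading byte 0xF3 = 11110011 → 4-byte char #9 = F3 AB AC A1.
Offset 28: leading byte 0xCE = 11001110 → 2-byte char #10 = CE BA.
Leading byte 0xCE = 11001110 matches 110xxxxx → 2-byte sequence.
Byte 1: 0xCE = 11001110, payload 01110 (5 bits).
Byte 2: 0xBA = 10111010 (10xxxxxx ✓), payload 111010.
Concatenate: 01110111010 = 0x3BA (11 bits → U+03BA).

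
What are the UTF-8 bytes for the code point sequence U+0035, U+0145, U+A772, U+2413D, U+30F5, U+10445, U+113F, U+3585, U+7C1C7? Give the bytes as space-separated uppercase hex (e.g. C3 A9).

U+0035: 1-byte form → 35.
U+0145: 2-byte form → C5 85.
U+A772: 3-byte form → EA 9D B2.
U+2413D: 4-byte form → F0 A4 84 BD.
U+30F5: 3-byte form → E3 83 B5.
U+10445: 4-byte form → F0 90 91 85.
U+113F: 3-byte form → E1 84 BF.
U+3585: 3-byte form → E3 96 85.
U+7C1C7: 4-byte form → F1 BC 87 87.
Concatenated (27 bytes): 35 C5 85 EA 9D B2 F0 A4 84 BD E3 83 B5 F0 90 91 85 E1 84 BF E3 96 85 F1 BC 87 87.

35 C5 85 EA 9D B2 F0 A4 84 BD E3 83 B5 F0 90 91 85 E1 84 BF E3 96 85 F1 BC 87 87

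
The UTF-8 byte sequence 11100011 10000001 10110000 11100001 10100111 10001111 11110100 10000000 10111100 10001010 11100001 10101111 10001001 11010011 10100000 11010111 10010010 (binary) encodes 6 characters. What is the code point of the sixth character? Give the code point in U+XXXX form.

U+05D2

Offset 0: leading byte 0xE3 = 11100011 → 3-byte char #1 = E3 81 B0.
Offset 3: leading byte 0xE1 = 11100001 → 3-byte char #2 = E1 A7 8F.
Offset 6: leading byte 0xF4 = 11110100 → 4-byte char #3 = F4 80 BC 8A.
Offset 10: leading byte 0xE1 = 11100001 → 3-byte char #4 = E1 AF 89.
Offset 13: leading byte 0xD3 = 11010011 → 2-byte char #5 = D3 A0.
Offset 15: leading byte 0xD7 = 11010111 → 2-byte char #6 = D7 92.
Leading byte 0xD7 = 11010111 matches 110xxxxx → 2-byte sequence.
Byte 1: 0xD7 = 11010111, payload 10111 (5 bits).
Byte 2: 0x92 = 10010010 (10xxxxxx ✓), payload 010010.
Concatenate: 10111010010 = 0x5D2 (11 bits → U+05D2).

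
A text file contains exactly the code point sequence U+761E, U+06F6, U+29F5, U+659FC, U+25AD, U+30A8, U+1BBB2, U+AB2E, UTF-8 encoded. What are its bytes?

U+761E: 3-byte form → E7 98 9E.
U+06F6: 2-byte form → DB B6.
U+29F5: 3-byte form → E2 A7 B5.
U+659FC: 4-byte form → F1 A5 A7 BC.
U+25AD: 3-byte form → E2 96 AD.
U+30A8: 3-byte form → E3 82 A8.
U+1BBB2: 4-byte form → F0 9B AE B2.
U+AB2E: 3-byte form → EA AC AE.
Concatenated (25 bytes): E7 98 9E DB B6 E2 A7 B5 F1 A5 A7 BC E2 96 AD E3 82 A8 F0 9B AE B2 EA AC AE.

E7 98 9E DB B6 E2 A7 B5 F1 A5 A7 BC E2 96 AD E3 82 A8 F0 9B AE B2 EA AC AE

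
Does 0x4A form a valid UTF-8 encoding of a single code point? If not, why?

valid

Leading byte 0x4A = 01001010 → 1-byte form.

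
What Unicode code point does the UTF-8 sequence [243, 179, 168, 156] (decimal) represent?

U+F3A1C

Leading byte 0xF3 = 11110011 matches 11110xxx → 4-byte sequence.
Byte 1: 0xF3 = 11110011, payload 011 (3 bits).
Byte 2: 0xB3 = 10110011 (10xxxxxx ✓), payload 110011.
Byte 3: 0xA8 = 10101000 (10xxxxxx ✓), payload 101000.
Byte 4: 0x9C = 10011100 (10xxxxxx ✓), payload 011100.
Concatenate: 011110011101000011100 = 0xF3A1C (21 bits → U+F3A1C).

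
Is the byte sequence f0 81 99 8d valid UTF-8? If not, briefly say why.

invalid (overlong encoding)

Leading byte 0xF0 = 11110000 → 4-byte form.
Continuation bytes all match 10xxxxxx. Payload decodes to 0x164D.
But 0x164D < 0x10000, the minimum for a 4-byte sequence — this is an overlong encoding.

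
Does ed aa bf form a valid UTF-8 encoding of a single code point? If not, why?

Structurally a 3-byte sequence; payload = 0xDABF.
But 0xDABF is in U+D800–U+DFFF, the surrogate range. Surrogates are not Unicode scalar values and are forbidden in UTF-8.

invalid (encodes a surrogate (U+D800–U+DFFF))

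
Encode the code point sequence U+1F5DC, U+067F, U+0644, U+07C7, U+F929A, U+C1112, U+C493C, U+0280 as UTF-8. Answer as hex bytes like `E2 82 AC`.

U+1F5DC: 4-byte form → F0 9F 97 9C.
U+067F: 2-byte form → D9 BF.
U+0644: 2-byte form → D9 84.
U+07C7: 2-byte form → DF 87.
U+F929A: 4-byte form → F3 B9 8A 9A.
U+C1112: 4-byte form → F3 81 84 92.
U+C493C: 4-byte form → F3 84 A4 BC.
U+0280: 2-byte form → CA 80.
Concatenated (24 bytes): F0 9F 97 9C D9 BF D9 84 DF 87 F3 B9 8A 9A F3 81 84 92 F3 84 A4 BC CA 80.

F0 9F 97 9C D9 BF D9 84 DF 87 F3 B9 8A 9A F3 81 84 92 F3 84 A4 BC CA 80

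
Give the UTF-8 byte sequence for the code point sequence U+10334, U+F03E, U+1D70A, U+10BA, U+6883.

F0 90 8C B4 EF 80 BE F0 9D 9C 8A E1 82 BA E6 A2 83

U+10334: 4-byte form → F0 90 8C B4.
U+F03E: 3-byte form → EF 80 BE.
U+1D70A: 4-byte form → F0 9D 9C 8A.
U+10BA: 3-byte form → E1 82 BA.
U+6883: 3-byte form → E6 A2 83.
Concatenated (17 bytes): F0 90 8C B4 EF 80 BE F0 9D 9C 8A E1 82 BA E6 A2 83.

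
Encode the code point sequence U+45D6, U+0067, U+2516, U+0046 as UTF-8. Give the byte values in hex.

E4 97 96 67 E2 94 96 46

U+45D6: 3-byte form → E4 97 96.
U+0067: 1-byte form → 67.
U+2516: 3-byte form → E2 94 96.
U+0046: 1-byte form → 46.
Concatenated (8 bytes): E4 97 96 67 E2 94 96 46.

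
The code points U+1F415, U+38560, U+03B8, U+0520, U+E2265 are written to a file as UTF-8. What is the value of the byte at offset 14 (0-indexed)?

U+1F415 → 4-byte form F0 9F 90 95 at offsets 0–3.
U+38560 → 4-byte form F0 B8 95 A0 at offsets 4–7.
U+03B8 → 2-byte form CE B8 at offsets 8–9.
U+0520 → 2-byte form D4 A0 at offsets 10–11.
U+E2265 → 4-byte form F3 A2 89 A5 at offsets 12–15.
Offset 14 falls in char 5's range; it's byte 3 of F3 A2 89 A5 = 0x89.

0x89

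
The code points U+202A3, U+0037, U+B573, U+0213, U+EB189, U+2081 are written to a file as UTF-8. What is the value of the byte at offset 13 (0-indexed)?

U+202A3 → 4-byte form F0 A0 8A A3 at offsets 0–3.
U+0037 → 1-byte form 37 at offsets 4–4.
U+B573 → 3-byte form EB 95 B3 at offsets 5–7.
U+0213 → 2-byte form C8 93 at offsets 8–9.
U+EB189 → 4-byte form F3 AB 86 89 at offsets 10–13.
Offset 13 falls in char 5's range; it's byte 4 of F3 AB 86 89 = 0x89.

0x89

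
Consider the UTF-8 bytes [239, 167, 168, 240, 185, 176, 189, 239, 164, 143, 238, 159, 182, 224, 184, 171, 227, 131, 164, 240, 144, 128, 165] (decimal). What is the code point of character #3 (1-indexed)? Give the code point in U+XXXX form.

U+F90F

Offset 0: leading byte 0xEF = 11101111 → 3-byte char #1 = EF A7 A8.
Offset 3: leading byte 0xF0 = 11110000 → 4-byte char #2 = F0 B9 B0 BD.
Offset 7: leading byte 0xEF = 11101111 → 3-byte char #3 = EF A4 8F.
Leading byte 0xEF = 11101111 matches 1110xxxx → 3-byte sequence.
Byte 1: 0xEF = 11101111, payload 1111 (4 bits).
Byte 2: 0xA4 = 10100100 (10xxxxxx ✓), payload 100100.
Byte 3: 0x8F = 10001111 (10xxxxxx ✓), payload 001111.
Concatenate: 1111100100001111 = 0xF90F (16 bits → U+F90F).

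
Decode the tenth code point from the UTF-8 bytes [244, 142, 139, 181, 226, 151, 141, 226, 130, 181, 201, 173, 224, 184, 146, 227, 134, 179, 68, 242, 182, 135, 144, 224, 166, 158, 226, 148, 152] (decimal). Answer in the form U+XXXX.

U+2518

Offset 0: leading byte 0xF4 = 11110100 → 4-byte char #1 = F4 8E 8B B5.
Offset 4: leading byte 0xE2 = 11100010 → 3-byte char #2 = E2 97 8D.
Offset 7: leading byte 0xE2 = 11100010 → 3-byte char #3 = E2 82 B5.
Offset 10: leading byte 0xC9 = 11001001 → 2-byte char #4 = C9 AD.
Offset 12: leading byte 0xE0 = 11100000 → 3-byte char #5 = E0 B8 92.
Offset 15: leading byte 0xE3 = 11100011 → 3-byte char #6 = E3 86 B3.
Offset 18: leading byte 0x44 = 01000100 → 1-byte char #7 = 44.
Offset 19: leading byte 0xF2 = 11110010 → 4-byte char #8 = F2 B6 87 90.
Offset 23: leading byte 0xE0 = 11100000 → 3-byte char #9 = E0 A6 9E.
Offset 26: leading byte 0xE2 = 11100010 → 3-byte char #10 = E2 94 98.
Leading byte 0xE2 = 11100010 matches 1110xxxx → 3-byte sequence.
Byte 1: 0xE2 = 11100010, payload 0010 (4 bits).
Byte 2: 0x94 = 10010100 (10xxxxxx ✓), payload 010100.
Byte 3: 0x98 = 10011000 (10xxxxxx ✓), payload 011000.
Concatenate: 0010010100011000 = 0x2518 (16 bits → U+2518).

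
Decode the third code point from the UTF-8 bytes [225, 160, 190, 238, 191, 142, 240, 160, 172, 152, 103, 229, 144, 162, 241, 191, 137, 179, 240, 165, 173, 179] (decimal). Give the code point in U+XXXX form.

Offset 0: leading byte 0xE1 = 11100001 → 3-byte char #1 = E1 A0 BE.
Offset 3: leading byte 0xEE = 11101110 → 3-byte char #2 = EE BF 8E.
Offset 6: leading byte 0xF0 = 11110000 → 4-byte char #3 = F0 A0 AC 98.
Leading byte 0xF0 = 11110000 matches 11110xxx → 4-byte sequence.
Byte 1: 0xF0 = 11110000, payload 000 (3 bits).
Byte 2: 0xA0 = 10100000 (10xxxxxx ✓), payload 100000.
Byte 3: 0xAC = 10101100 (10xxxxxx ✓), payload 101100.
Byte 4: 0x98 = 10011000 (10xxxxxx ✓), payload 011000.
Concatenate: 000100000101100011000 = 0x20B18 (21 bits → U+20B18).

U+20B18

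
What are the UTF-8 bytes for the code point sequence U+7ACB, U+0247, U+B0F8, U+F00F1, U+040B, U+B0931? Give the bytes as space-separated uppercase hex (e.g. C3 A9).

E7 AB 8B C9 87 EB 83 B8 F3 B0 83 B1 D0 8B F2 B0 A4 B1

U+7ACB: 3-byte form → E7 AB 8B.
U+0247: 2-byte form → C9 87.
U+B0F8: 3-byte form → EB 83 B8.
U+F00F1: 4-byte form → F3 B0 83 B1.
U+040B: 2-byte form → D0 8B.
U+B0931: 4-byte form → F2 B0 A4 B1.
Concatenated (18 bytes): E7 AB 8B C9 87 EB 83 B8 F3 B0 83 B1 D0 8B F2 B0 A4 B1.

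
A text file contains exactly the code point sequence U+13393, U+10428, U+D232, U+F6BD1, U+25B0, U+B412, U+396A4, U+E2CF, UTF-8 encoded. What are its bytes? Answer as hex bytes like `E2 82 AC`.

F0 93 8E 93 F0 90 90 A8 ED 88 B2 F3 B6 AF 91 E2 96 B0 EB 90 92 F0 B9 9A A4 EE 8B 8F

U+13393: 4-byte form → F0 93 8E 93.
U+10428: 4-byte form → F0 90 90 A8.
U+D232: 3-byte form → ED 88 B2.
U+F6BD1: 4-byte form → F3 B6 AF 91.
U+25B0: 3-byte form → E2 96 B0.
U+B412: 3-byte form → EB 90 92.
U+396A4: 4-byte form → F0 B9 9A A4.
U+E2CF: 3-byte form → EE 8B 8F.
Concatenated (28 bytes): F0 93 8E 93 F0 90 90 A8 ED 88 B2 F3 B6 AF 91 E2 96 B0 EB 90 92 F0 B9 9A A4 EE 8B 8F.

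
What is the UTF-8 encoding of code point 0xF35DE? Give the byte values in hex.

F3 B3 97 9E

U+F35DE = 0xF35DE = 996830 decimal. In range U+10000–U+10FFFF → 4-byte form: 11110xxx 10xxxxxx 10xxxxxx 10xxxxxx.
Binary (21 bits): 011110011010111011110.
Split 3+6+6+6: 011 | 110011 | 010111 | 011110.
Byte 1: 11110011 = 0xF3.
Byte 2: 10110011 = 0xB3.
Byte 3: 10010111 = 0x97.
Byte 4: 10011110 = 0x9E.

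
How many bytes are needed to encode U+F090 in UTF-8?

3

U+F090 = 0xF090. UTF-8 uses 1 byte below 0x80, 2 below 0x800, 3 below 0x10000, 4 up to 0x10FFFF. 0xF090 is in U+0800–U+FFFF → 3 bytes.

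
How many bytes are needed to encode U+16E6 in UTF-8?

3

U+16E6 = 0x16E6. UTF-8 uses 1 byte below 0x80, 2 below 0x800, 3 below 0x10000, 4 up to 0x10FFFF. 0x16E6 is in U+0800–U+FFFF → 3 bytes.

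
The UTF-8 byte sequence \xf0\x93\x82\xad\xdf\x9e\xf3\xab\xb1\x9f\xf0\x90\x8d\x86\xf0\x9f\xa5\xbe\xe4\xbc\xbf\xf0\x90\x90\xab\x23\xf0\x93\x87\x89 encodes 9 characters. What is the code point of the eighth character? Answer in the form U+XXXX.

Offset 0: leading byte 0xF0 = 11110000 → 4-byte char #1 = F0 93 82 AD.
Offset 4: leading byte 0xDF = 11011111 → 2-byte char #2 = DF 9E.
Offset 6: leading byte 0xF3 = 11110011 → 4-byte char #3 = F3 AB B1 9F.
Offset 10: leading byte 0xF0 = 11110000 → 4-byte char #4 = F0 90 8D 86.
Offset 14: leading byte 0xF0 = 11110000 → 4-byte char #5 = F0 9F A5 BE.
Offset 18: leading byte 0xE4 = 11100100 → 3-byte char #6 = E4 BC BF.
Offset 21: leading byte 0xF0 = 11110000 → 4-byte char #7 = F0 90 90 AB.
Offset 25: leading byte 0x23 = 00100011 → 1-byte char #8 = 23.
Leading byte 0x23 = 00100011 matches 0xxxxxxx → 1-byte sequence.
Byte 1: 0x23 = 00100011, payload 0100011 (7 bits).
Concatenate: 0100011 = 0x23 (7 bits → U+0023).

U+0023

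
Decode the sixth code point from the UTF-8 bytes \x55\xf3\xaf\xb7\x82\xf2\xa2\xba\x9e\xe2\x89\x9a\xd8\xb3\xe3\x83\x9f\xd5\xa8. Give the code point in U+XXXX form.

U+30DF

Offset 0: leading byte 0x55 = 01010101 → 1-byte char #1 = 55.
Offset 1: leading byte 0xF3 = 11110011 → 4-byte char #2 = F3 AF B7 82.
Offset 5: leading byte 0xF2 = 11110010 → 4-byte char #3 = F2 A2 BA 9E.
Offset 9: leading byte 0xE2 = 11100010 → 3-byte char #4 = E2 89 9A.
Offset 12: leading byte 0xD8 = 11011000 → 2-byte char #5 = D8 B3.
Offset 14: leading byte 0xE3 = 11100011 → 3-byte char #6 = E3 83 9F.
Leading byte 0xE3 = 11100011 matches 1110xxxx → 3-byte sequence.
Byte 1: 0xE3 = 11100011, payload 0011 (4 bits).
Byte 2: 0x83 = 10000011 (10xxxxxx ✓), payload 000011.
Byte 3: 0x9F = 10011111 (10xxxxxx ✓), payload 011111.
Concatenate: 0011000011011111 = 0x30DF (16 bits → U+30DF).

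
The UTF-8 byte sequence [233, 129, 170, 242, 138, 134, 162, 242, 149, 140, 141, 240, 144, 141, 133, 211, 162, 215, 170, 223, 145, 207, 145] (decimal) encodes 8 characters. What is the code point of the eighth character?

Offset 0: leading byte 0xE9 = 11101001 → 3-byte char #1 = E9 81 AA.
Offset 3: leading byte 0xF2 = 11110010 → 4-byte char #2 = F2 8A 86 A2.
Offset 7: leading byte 0xF2 = 11110010 → 4-byte char #3 = F2 95 8C 8D.
Offset 11: leading byte 0xF0 = 11110000 → 4-byte char #4 = F0 90 8D 85.
Offset 15: leading byte 0xD3 = 11010011 → 2-byte char #5 = D3 A2.
Offset 17: leading byte 0xD7 = 11010111 → 2-byte char #6 = D7 AA.
Offset 19: leading byte 0xDF = 11011111 → 2-byte char #7 = DF 91.
Offset 21: leading byte 0xCF = 11001111 → 2-byte char #8 = CF 91.
Leading byte 0xCF = 11001111 matches 110xxxxx → 2-byte sequence.
Byte 1: 0xCF = 11001111, payload 01111 (5 bits).
Byte 2: 0x91 = 10010001 (10xxxxxx ✓), payload 010001.
Concatenate: 01111010001 = 0x3D1 (11 bits → U+03D1).

U+03D1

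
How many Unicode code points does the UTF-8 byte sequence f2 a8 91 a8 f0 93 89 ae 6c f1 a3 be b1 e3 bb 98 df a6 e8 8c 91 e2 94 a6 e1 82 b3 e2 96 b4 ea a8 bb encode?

Byte at offset 0: 0xF2 = 11110010 → 4-byte char (#1). Advance 4.
Byte at offset 4: 0xF0 = 11110000 → 4-byte char (#2). Advance 4.
Byte at offset 8: 0x6C = 01101100 → 1-byte char (#3). Advance 1.
Byte at offset 9: 0xF1 = 11110001 → 4-byte char (#4). Advance 4.
Byte at offset 13: 0xE3 = 11100011 → 3-byte char (#5). Advance 3.
Byte at offset 16: 0xDF = 11011111 → 2-byte char (#6). Advance 2.
Byte at offset 18: 0xE8 = 11101000 → 3-byte char (#7). Advance 3.
Byte at offset 21: 0xE2 = 11100010 → 3-byte char (#8). Advance 3.
Byte at offset 24: 0xE1 = 11100001 → 3-byte char (#9). Advance 3.
Byte at offset 27: 0xE2 = 11100010 → 3-byte char (#10). Advance 3.
Byte at offset 30: 0xEA = 11101010 → 3-byte char (#11). Advance 3.
Reached end at offset 33 after 11 code points.

11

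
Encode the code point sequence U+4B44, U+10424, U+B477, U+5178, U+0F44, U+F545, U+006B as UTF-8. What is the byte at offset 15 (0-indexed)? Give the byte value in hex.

U+4B44 → 3-byte form E4 AD 84 at offsets 0–2.
U+10424 → 4-byte form F0 90 90 A4 at offsets 3–6.
U+B477 → 3-byte form EB 91 B7 at offsets 7–9.
U+5178 → 3-byte form E5 85 B8 at offsets 10–12.
U+0F44 → 3-byte form E0 BD 84 at offsets 13–15.
Offset 15 falls in char 5's range; it's byte 3 of E0 BD 84 = 0x84.

0x84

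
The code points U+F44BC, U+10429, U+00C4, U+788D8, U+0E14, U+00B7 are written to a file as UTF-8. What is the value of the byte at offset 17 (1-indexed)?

0x94

1-indexed offset 17 is 0-indexed offset 16.
U+F44BC → 4-byte form F3 B4 92 BC at offsets 0–3.
U+10429 → 4-byte form F0 90 90 A9 at offsets 4–7.
U+00C4 → 2-byte form C3 84 at offsets 8–9.
U+788D8 → 4-byte form F1 B8 A3 98 at offsets 10–13.
U+0E14 → 3-byte form E0 B8 94 at offsets 14–16.
Offset 16 falls in char 5's range; it's byte 3 of E0 B8 94 = 0x94.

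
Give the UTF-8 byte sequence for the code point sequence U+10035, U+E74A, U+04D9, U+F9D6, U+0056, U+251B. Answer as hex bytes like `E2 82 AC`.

F0 90 80 B5 EE 9D 8A D3 99 EF A7 96 56 E2 94 9B

U+10035: 4-byte form → F0 90 80 B5.
U+E74A: 3-byte form → EE 9D 8A.
U+04D9: 2-byte form → D3 99.
U+F9D6: 3-byte form → EF A7 96.
U+0056: 1-byte form → 56.
U+251B: 3-byte form → E2 94 9B.
Concatenated (16 bytes): F0 90 80 B5 EE 9D 8A D3 99 EF A7 96 56 E2 94 9B.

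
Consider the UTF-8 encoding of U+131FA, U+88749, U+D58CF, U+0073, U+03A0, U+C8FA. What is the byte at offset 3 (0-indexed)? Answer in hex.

U+131FA → 4-byte form F0 93 87 BA at offsets 0–3.
Offset 3 falls in char 1's range; it's byte 4 of F0 93 87 BA = 0xBA.

0xBA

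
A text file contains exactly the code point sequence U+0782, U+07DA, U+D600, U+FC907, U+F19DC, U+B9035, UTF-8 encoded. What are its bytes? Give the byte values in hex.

DE 82 DF 9A ED 98 80 F3 BC A4 87 F3 B1 A7 9C F2 B9 80 B5

U+0782: 2-byte form → DE 82.
U+07DA: 2-byte form → DF 9A.
U+D600: 3-byte form → ED 98 80.
U+FC907: 4-byte form → F3 BC A4 87.
U+F19DC: 4-byte form → F3 B1 A7 9C.
U+B9035: 4-byte form → F2 B9 80 B5.
Concatenated (19 bytes): DE 82 DF 9A ED 98 80 F3 BC A4 87 F3 B1 A7 9C F2 B9 80 B5.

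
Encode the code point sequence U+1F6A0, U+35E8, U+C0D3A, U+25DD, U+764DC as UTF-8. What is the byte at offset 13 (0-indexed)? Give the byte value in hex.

U+1F6A0 → 4-byte form F0 9F 9A A0 at offsets 0–3.
U+35E8 → 3-byte form E3 97 A8 at offsets 4–6.
U+C0D3A → 4-byte form F3 80 B4 BA at offsets 7–10.
U+25DD → 3-byte form E2 97 9D at offsets 11–13.
Offset 13 falls in char 4's range; it's byte 3 of E2 97 9D = 0x9D.

0x9D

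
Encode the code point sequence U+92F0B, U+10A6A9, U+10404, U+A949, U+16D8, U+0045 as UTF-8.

F2 92 BC 8B F4 8A 9A A9 F0 90 90 84 EA A5 89 E1 9B 98 45

U+92F0B: 4-byte form → F2 92 BC 8B.
U+10A6A9: 4-byte form → F4 8A 9A A9.
U+10404: 4-byte form → F0 90 90 84.
U+A949: 3-byte form → EA A5 89.
U+16D8: 3-byte form → E1 9B 98.
U+0045: 1-byte form → 45.
Concatenated (19 bytes): F2 92 BC 8B F4 8A 9A A9 F0 90 90 84 EA A5 89 E1 9B 98 45.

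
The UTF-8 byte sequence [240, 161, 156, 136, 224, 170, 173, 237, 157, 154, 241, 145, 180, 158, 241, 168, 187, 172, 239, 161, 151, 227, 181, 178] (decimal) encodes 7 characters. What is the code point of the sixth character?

U+F857

Offset 0: leading byte 0xF0 = 11110000 → 4-byte char #1 = F0 A1 9C 88.
Offset 4: leading byte 0xE0 = 11100000 → 3-byte char #2 = E0 AA AD.
Offset 7: leading byte 0xED = 11101101 → 3-byte char #3 = ED 9D 9A.
Offset 10: leading byte 0xF1 = 11110001 → 4-byte char #4 = F1 91 B4 9E.
Offset 14: leading byte 0xF1 = 11110001 → 4-byte char #5 = F1 A8 BB AC.
Offset 18: leading byte 0xEF = 11101111 → 3-byte char #6 = EF A1 97.
Leading byte 0xEF = 11101111 matches 1110xxxx → 3-byte sequence.
Byte 1: 0xEF = 11101111, payload 1111 (4 bits).
Byte 2: 0xA1 = 10100001 (10xxxxxx ✓), payload 100001.
Byte 3: 0x97 = 10010111 (10xxxxxx ✓), payload 010111.
Concatenate: 1111100001010111 = 0xF857 (16 bits → U+F857).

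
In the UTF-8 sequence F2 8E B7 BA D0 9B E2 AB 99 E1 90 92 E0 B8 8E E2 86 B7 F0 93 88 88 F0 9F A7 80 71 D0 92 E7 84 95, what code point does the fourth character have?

U+1412

Offset 0: leading byte 0xF2 = 11110010 → 4-byte char #1 = F2 8E B7 BA.
Offset 4: leading byte 0xD0 = 11010000 → 2-byte char #2 = D0 9B.
Offset 6: leading byte 0xE2 = 11100010 → 3-byte char #3 = E2 AB 99.
Offset 9: leading byte 0xE1 = 11100001 → 3-byte char #4 = E1 90 92.
Leading byte 0xE1 = 11100001 matches 1110xxxx → 3-byte sequence.
Byte 1: 0xE1 = 11100001, payload 0001 (4 bits).
Byte 2: 0x90 = 10010000 (10xxxxxx ✓), payload 010000.
Byte 3: 0x92 = 10010010 (10xxxxxx ✓), payload 010010.
Concatenate: 0001010000010010 = 0x1412 (16 bits → U+1412).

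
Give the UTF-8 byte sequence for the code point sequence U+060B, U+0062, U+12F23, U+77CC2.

U+060B: 2-byte form → D8 8B.
U+0062: 1-byte form → 62.
U+12F23: 4-byte form → F0 92 BC A3.
U+77CC2: 4-byte form → F1 B7 B3 82.
Concatenated (11 bytes): D8 8B 62 F0 92 BC A3 F1 B7 B3 82.

D8 8B 62 F0 92 BC A3 F1 B7 B3 82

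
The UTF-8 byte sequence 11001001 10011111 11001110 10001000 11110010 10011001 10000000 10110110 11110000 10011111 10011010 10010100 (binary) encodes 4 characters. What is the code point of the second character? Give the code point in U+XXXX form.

Offset 0: leading byte 0xC9 = 11001001 → 2-byte char #1 = C9 9F.
Offset 2: leading byte 0xCE = 11001110 → 2-byte char #2 = CE 88.
Leading byte 0xCE = 11001110 matches 110xxxxx → 2-byte sequence.
Byte 1: 0xCE = 11001110, payload 01110 (5 bits).
Byte 2: 0x88 = 10001000 (10xxxxxx ✓), payload 001000.
Concatenate: 01110001000 = 0x388 (11 bits → U+0388).

U+0388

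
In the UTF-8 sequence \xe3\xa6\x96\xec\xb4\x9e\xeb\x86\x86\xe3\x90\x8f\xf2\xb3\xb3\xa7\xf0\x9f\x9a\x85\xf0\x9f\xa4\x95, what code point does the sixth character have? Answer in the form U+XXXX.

U+1F685

Offset 0: leading byte 0xE3 = 11100011 → 3-byte char #1 = E3 A6 96.
Offset 3: leading byte 0xEC = 11101100 → 3-byte char #2 = EC B4 9E.
Offset 6: leading byte 0xEB = 11101011 → 3-byte char #3 = EB 86 86.
Offset 9: leading byte 0xE3 = 11100011 → 3-byte char #4 = E3 90 8F.
Offset 12: leading byte 0xF2 = 11110010 → 4-byte char #5 = F2 B3 B3 A7.
Offset 16: leading byte 0xF0 = 11110000 → 4-byte char #6 = F0 9F 9A 85.
Leading byte 0xF0 = 11110000 matches 11110xxx → 4-byte sequence.
Byte 1: 0xF0 = 11110000, payload 000 (3 bits).
Byte 2: 0x9F = 10011111 (10xxxxxx ✓), payload 011111.
Byte 3: 0x9A = 10011010 (10xxxxxx ✓), payload 011010.
Byte 4: 0x85 = 10000101 (10xxxxxx ✓), payload 000101.
Concatenate: 000011111011010000101 = 0x1F685 (21 bits → U+1F685).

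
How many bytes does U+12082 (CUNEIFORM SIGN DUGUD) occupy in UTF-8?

4

U+12082 = 0x12082. UTF-8 uses 1 byte below 0x80, 2 below 0x800, 3 below 0x10000, 4 up to 0x10FFFF. 0x12082 is in U+10000–U+10FFFF → 4 bytes.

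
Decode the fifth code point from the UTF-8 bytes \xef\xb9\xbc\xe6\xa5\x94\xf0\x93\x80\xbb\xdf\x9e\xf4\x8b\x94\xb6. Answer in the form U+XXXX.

Offset 0: leading byte 0xEF = 11101111 → 3-byte char #1 = EF B9 BC.
Offset 3: leading byte 0xE6 = 11100110 → 3-byte char #2 = E6 A5 94.
Offset 6: leading byte 0xF0 = 11110000 → 4-byte char #3 = F0 93 80 BB.
Offset 10: leading byte 0xDF = 11011111 → 2-byte char #4 = DF 9E.
Offset 12: leading byte 0xF4 = 11110100 → 4-byte char #5 = F4 8B 94 B6.
Leading byte 0xF4 = 11110100 matches 11110xxx → 4-byte sequence.
Byte 1: 0xF4 = 11110100, payload 100 (3 bits).
Byte 2: 0x8B = 10001011 (10xxxxxx ✓), payload 001011.
Byte 3: 0x94 = 10010100 (10xxxxxx ✓), payload 010100.
Byte 4: 0xB6 = 10110110 (10xxxxxx ✓), payload 110110.
Concatenate: 100001011010100110110 = 0x10B536 (21 bits → U+10B536).

U+10B536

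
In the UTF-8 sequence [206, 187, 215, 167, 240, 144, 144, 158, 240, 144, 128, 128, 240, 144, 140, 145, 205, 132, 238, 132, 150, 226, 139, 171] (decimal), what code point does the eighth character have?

U+22EB

Offset 0: leading byte 0xCE = 11001110 → 2-byte char #1 = CE BB.
Offset 2: leading byte 0xD7 = 11010111 → 2-byte char #2 = D7 A7.
Offset 4: leading byte 0xF0 = 11110000 → 4-byte char #3 = F0 90 90 9E.
Offset 8: leading byte 0xF0 = 11110000 → 4-byte char #4 = F0 90 80 80.
Offset 12: leading byte 0xF0 = 11110000 → 4-byte char #5 = F0 90 8C 91.
Offset 16: leading byte 0xCD = 11001101 → 2-byte char #6 = CD 84.
Offset 18: leading byte 0xEE = 11101110 → 3-byte char #7 = EE 84 96.
Offset 21: leading byte 0xE2 = 11100010 → 3-byte char #8 = E2 8B AB.
Leading byte 0xE2 = 11100010 matches 1110xxxx → 3-byte sequence.
Byte 1: 0xE2 = 11100010, payload 0010 (4 bits).
Byte 2: 0x8B = 10001011 (10xxxxxx ✓), payload 001011.
Byte 3: 0xAB = 10101011 (10xxxxxx ✓), payload 101011.
Concatenate: 0010001011101011 = 0x22EB (16 bits → U+22EB).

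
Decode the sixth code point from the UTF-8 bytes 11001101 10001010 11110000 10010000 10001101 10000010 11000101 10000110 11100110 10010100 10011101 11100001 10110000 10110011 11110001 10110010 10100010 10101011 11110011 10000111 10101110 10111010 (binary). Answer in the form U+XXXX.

Offset 0: leading byte 0xCD = 11001101 → 2-byte char #1 = CD 8A.
Offset 2: leading byte 0xF0 = 11110000 → 4-byte char #2 = F0 90 8D 82.
Offset 6: leading byte 0xC5 = 11000101 → 2-byte char #3 = C5 86.
Offset 8: leading byte 0xE6 = 11100110 → 3-byte char #4 = E6 94 9D.
Offset 11: leading byte 0xE1 = 11100001 → 3-byte char #5 = E1 B0 B3.
Offset 14: leading byte 0xF1 = 11110001 → 4-byte char #6 = F1 B2 A2 AB.
Leading byte 0xF1 = 11110001 matches 11110xxx → 4-byte sequence.
Byte 1: 0xF1 = 11110001, payload 001 (3 bits).
Byte 2: 0xB2 = 10110010 (10xxxxxx ✓), payload 110010.
Byte 3: 0xA2 = 10100010 (10xxxxxx ✓), payload 100010.
Byte 4: 0xAB = 10101011 (10xxxxxx ✓), payload 101011.
Concatenate: 001110010100010101011 = 0x728AB (21 bits → U+728AB).

U+728AB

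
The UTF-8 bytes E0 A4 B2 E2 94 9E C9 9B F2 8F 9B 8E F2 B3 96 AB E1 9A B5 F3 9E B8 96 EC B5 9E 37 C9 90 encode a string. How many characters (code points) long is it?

10

Byte at offset 0: 0xE0 = 11100000 → 3-byte char (#1). Advance 3.
Byte at offset 3: 0xE2 = 11100010 → 3-byte char (#2). Advance 3.
Byte at offset 6: 0xC9 = 11001001 → 2-byte char (#3). Advance 2.
Byte at offset 8: 0xF2 = 11110010 → 4-byte char (#4). Advance 4.
Byte at offset 12: 0xF2 = 11110010 → 4-byte char (#5). Advance 4.
Byte at offset 16: 0xE1 = 11100001 → 3-byte char (#6). Advance 3.
Byte at offset 19: 0xF3 = 11110011 → 4-byte char (#7). Advance 4.
Byte at offset 23: 0xEC = 11101100 → 3-byte char (#8). Advance 3.
Byte at offset 26: 0x37 = 00110111 → 1-byte char (#9). Advance 1.
Byte at offset 27: 0xC9 = 11001001 → 2-byte char (#10). Advance 2.
Reached end at offset 29 after 10 code points.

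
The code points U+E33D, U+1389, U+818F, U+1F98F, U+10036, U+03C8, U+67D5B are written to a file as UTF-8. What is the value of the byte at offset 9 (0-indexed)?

0xF0

U+E33D → 3-byte form EE 8C BD at offsets 0–2.
U+1389 → 3-byte form E1 8E 89 at offsets 3–5.
U+818F → 3-byte form E8 86 8F at offsets 6–8.
U+1F98F → 4-byte form F0 9F A6 8F at offsets 9–12.
Offset 9 falls in char 4's range; it's byte 1 of F0 9F A6 8F = 0xF0.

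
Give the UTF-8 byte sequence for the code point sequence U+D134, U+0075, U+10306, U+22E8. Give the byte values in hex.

ED 84 B4 75 F0 90 8C 86 E2 8B A8

U+D134: 3-byte form → ED 84 B4.
U+0075: 1-byte form → 75.
U+10306: 4-byte form → F0 90 8C 86.
U+22E8: 3-byte form → E2 8B A8.
Concatenated (11 bytes): ED 84 B4 75 F0 90 8C 86 E2 8B A8.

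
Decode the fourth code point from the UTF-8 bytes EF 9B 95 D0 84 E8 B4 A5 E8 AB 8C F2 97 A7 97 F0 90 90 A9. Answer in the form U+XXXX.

U+8ACC

Offset 0: leading byte 0xEF = 11101111 → 3-byte char #1 = EF 9B 95.
Offset 3: leading byte 0xD0 = 11010000 → 2-byte char #2 = D0 84.
Offset 5: leading byte 0xE8 = 11101000 → 3-byte char #3 = E8 B4 A5.
Offset 8: leading byte 0xE8 = 11101000 → 3-byte char #4 = E8 AB 8C.
Leading byte 0xE8 = 11101000 matches 1110xxxx → 3-byte sequence.
Byte 1: 0xE8 = 11101000, payload 1000 (4 bits).
Byte 2: 0xAB = 10101011 (10xxxxxx ✓), payload 101011.
Byte 3: 0x8C = 10001100 (10xxxxxx ✓), payload 001100.
Concatenate: 1000101011001100 = 0x8ACC (16 bits → U+8ACC).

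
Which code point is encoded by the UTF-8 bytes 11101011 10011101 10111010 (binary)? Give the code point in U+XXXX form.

Leading byte 0xEB = 11101011 matches 1110xxxx → 3-byte sequence.
Byte 1: 0xEB = 11101011, payload 1011 (4 bits).
Byte 2: 0x9D = 10011101 (10xxxxxx ✓), payload 011101.
Byte 3: 0xBA = 10111010 (10xxxxxx ✓), payload 111010.
Concatenate: 1011011101111010 = 0xB77A (16 bits → U+B77A).

U+B77A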